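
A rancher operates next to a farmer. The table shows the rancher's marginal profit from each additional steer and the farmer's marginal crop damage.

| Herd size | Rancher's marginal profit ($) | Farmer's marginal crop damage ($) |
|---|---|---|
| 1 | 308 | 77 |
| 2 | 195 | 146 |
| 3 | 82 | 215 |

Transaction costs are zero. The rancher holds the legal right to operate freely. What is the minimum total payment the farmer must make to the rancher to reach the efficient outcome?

$82

Left alone the rancher would choose level 3 (marginal profit stays positive).
Efficient level: k* = 2 (marginal profit ≥ marginal crop damage through 2).
The farmer must at least cover the rancher's forgone profit from cutting 3→2: 82 = 82.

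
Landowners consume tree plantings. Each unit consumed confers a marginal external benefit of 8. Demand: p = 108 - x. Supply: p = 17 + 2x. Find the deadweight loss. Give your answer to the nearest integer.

Market equilibrium (private): 17 + 2x = 108 - x → x_m = 30.3333.
Social marginal benefit = demand + MEB = 116 - x.
Set SMB = MC: 116 - x = 17 + 2x → x* = 33.0000.
Between x* and x_m the wedge SMB − MC runs linearly from 0 to MEB(x_m), so the loss is a triangle.
DWL = ½ × 2.6667 × 8.0000 = 10.6668.

DWL = 11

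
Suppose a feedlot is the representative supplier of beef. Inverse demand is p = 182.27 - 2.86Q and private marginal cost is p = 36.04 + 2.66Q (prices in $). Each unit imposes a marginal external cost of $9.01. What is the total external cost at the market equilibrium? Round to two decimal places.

$238.68

Market equilibrium (private): 36.04 + 2.66Q = 182.27 - 2.86Q → Q_m = 26.4909.
Total external cost = MEC × Q_m = 9.01 × 26.4909 = 238.6830.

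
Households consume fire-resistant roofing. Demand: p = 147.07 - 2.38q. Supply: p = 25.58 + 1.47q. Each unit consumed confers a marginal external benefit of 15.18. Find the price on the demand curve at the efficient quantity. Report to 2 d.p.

Social marginal benefit = demand + MEB = 162.25 - 2.38q.
Set SMB = MC: 162.25 - 2.38q = 25.58 + 1.47q → q* = 35.4987.
Consumer price on the demand curve at q*: 147.07 − 2.38×35.4987 = 62.5831.

P = 62.58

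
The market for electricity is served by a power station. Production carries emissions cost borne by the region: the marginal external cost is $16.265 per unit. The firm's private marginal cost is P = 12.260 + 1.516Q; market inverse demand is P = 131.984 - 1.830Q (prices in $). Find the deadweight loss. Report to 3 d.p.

DWL = $39.532

Market equilibrium (private): 12.260 + 1.516Q = 131.984 - 1.830Q → Q_m = 35.7812.
Social marginal cost = private MC + MEC = 28.525 + 1.516Q.
Set SMC = demand: 28.525 + 1.516Q = 131.984 - 1.830Q → Q* = 30.9202.
Height of the DWL triangle at Q_m is SMC(Q_m) − demand(Q_m) = MEC(Q_m) = 16.2650.
DWL = ½ × 4.8610 × 16.2650 = 39.5321.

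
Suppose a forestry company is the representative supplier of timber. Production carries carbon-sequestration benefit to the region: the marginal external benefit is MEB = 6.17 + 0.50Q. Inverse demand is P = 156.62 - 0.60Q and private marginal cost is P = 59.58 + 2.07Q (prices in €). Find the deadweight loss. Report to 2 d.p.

Market equilibrium (private): 59.58 + 2.07Q = 156.62 - 0.60Q → Q_m = 36.3446.
Social marginal cost = private MC − MEB = 53.41 + 1.57Q.
Set SMC = demand: 53.41 + 1.57Q = 156.62 - 0.60Q → Q* = 47.5622.
Height of the DWL triangle at Q_m is demand(Q_m) − SMC(Q_m) = MEB(Q_m) = 24.3423.
DWL = ½ × 11.2176 × 24.3423 = 136.5311.

DWL = €136.53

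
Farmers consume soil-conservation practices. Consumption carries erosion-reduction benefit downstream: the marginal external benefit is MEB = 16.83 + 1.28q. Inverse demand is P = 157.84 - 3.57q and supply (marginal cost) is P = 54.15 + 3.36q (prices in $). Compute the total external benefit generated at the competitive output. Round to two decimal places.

$395.10

Market equilibrium (private): 54.15 + 3.36q = 157.84 - 3.57q → q_m = 14.9625.
Total external benefit = ∫₀^{q_m} (16.83 + 1.28q) dq = 16.83×14.9625 + ½×1.28×14.9625² = 395.0998.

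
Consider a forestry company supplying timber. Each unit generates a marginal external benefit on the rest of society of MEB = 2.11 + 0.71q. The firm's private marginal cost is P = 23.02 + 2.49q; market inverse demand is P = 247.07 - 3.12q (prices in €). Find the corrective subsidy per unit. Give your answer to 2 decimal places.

subsidy = €34.88 per unit

Social marginal cost = private MC − MEB = 20.91 + 1.78q.
Set SMC = demand: 20.91 + 1.78q = 247.07 - 3.12q → q* = 46.1551.
The Pigouvian subsidy equals MEB at q*: 2.11 + 0.71×46.1551 = 34.8801.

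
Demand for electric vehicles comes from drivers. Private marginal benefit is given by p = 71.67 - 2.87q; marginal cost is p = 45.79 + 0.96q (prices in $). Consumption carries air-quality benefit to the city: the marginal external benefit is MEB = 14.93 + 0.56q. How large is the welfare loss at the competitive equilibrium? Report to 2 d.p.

Market equilibrium (private): 45.79 + 0.96q = 71.67 - 2.87q → q_m = 6.7572.
Social marginal benefit = demand + MEB = 86.60 - 2.31q.
Set SMB = MC: 86.60 - 2.31q = 45.79 + 0.96q → q* = 12.4801.
The loss is the area between SMB and MC from q* to q_m; with linear curves that's a triangle of height MEB(q_m).
DWL = ½ × 5.7229 × 18.7140 = 53.5492.

DWL = $53.55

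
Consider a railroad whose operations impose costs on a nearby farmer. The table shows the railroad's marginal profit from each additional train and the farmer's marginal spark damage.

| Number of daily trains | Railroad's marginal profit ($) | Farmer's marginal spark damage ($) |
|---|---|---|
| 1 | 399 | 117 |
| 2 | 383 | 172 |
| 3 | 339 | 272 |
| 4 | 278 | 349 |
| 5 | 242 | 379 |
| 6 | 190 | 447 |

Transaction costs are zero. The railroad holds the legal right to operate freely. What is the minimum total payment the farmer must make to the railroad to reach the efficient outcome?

Left alone the railroad would choose level 6 (marginal profit stays positive).
Efficient level: k* = 3 (marginal profit ≥ marginal spark damage through 3).
The farmer must at least cover the railroad's forgone profit from cutting 6→3: 278 + 242 + 190 = 710.

$710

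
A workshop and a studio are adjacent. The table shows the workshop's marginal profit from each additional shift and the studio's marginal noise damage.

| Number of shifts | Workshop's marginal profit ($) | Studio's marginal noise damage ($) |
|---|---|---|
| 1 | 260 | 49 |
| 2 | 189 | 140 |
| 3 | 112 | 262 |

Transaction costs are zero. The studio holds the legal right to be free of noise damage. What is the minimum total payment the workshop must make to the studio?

Efficient level: marginal profit ≥ marginal noise damage through level 2, so k* = 2.
With the studio holding the right, the workshop must at least compensate total damage at k*: 49 + 140 = 189.

$189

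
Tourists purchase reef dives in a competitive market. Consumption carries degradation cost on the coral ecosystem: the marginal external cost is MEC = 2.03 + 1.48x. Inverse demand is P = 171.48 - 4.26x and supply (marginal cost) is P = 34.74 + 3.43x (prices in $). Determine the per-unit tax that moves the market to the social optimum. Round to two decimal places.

tax = $23.77 per unit

Social marginal benefit = demand − MEC = 169.45 - 5.74x.
Set SMB = MC: 169.45 - 5.74x = 34.74 + 3.43x → x* = 14.6903.
The Pigouvian tax equals MEC at x*: 2.03 + 1.48×14.6903 = 23.7716.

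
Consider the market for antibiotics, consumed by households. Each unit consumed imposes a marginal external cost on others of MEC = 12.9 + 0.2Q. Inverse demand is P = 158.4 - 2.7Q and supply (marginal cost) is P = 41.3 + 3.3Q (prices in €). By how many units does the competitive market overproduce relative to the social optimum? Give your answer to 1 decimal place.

Market equilibrium (private): 41.3 + 3.3Q = 158.4 - 2.7Q → Q_m = 19.5167.
Social marginal benefit = demand − MEC = 145.5 - 2.9Q.
Set SMB = MC: 145.5 - 2.9Q = 41.3 + 3.3Q → Q* = 16.8065.
Gap = |19.5167 − 16.8065| = 2.7102.

2.7 units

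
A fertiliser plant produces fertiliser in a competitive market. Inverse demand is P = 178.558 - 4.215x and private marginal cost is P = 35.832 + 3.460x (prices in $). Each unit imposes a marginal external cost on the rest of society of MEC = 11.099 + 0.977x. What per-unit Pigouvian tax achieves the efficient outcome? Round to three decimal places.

tax = $25.963 per unit

Social marginal cost = private MC + MEC = 46.931 + 4.437x.
Set SMC = demand: 46.931 + 4.437x = 178.558 - 4.215x → x* = 15.2135.
The Pigouvian tax equals MEC at x*: 11.099 + 0.977×15.2135 = 25.9626.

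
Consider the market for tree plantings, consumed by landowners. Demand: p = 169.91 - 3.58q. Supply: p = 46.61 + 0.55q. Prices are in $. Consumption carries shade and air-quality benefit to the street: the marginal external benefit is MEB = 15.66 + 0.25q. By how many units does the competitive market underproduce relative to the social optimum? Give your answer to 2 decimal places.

Market equilibrium (private): 46.61 + 0.55q = 169.91 - 3.58q → q_m = 29.8547.
Social marginal benefit = demand + MEB = 185.57 - 3.33q.
Set SMB = MC: 185.57 - 3.33q = 46.61 + 0.55q → q* = 35.8144.
Gap = |29.8547 − 35.8144| = 5.9597.

5.96 units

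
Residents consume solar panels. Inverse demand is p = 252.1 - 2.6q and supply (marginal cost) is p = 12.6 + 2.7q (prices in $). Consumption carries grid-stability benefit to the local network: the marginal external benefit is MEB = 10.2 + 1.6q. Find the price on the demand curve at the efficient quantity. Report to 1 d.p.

P = $76.6

Social marginal benefit = demand + MEB = 262.3 - q.
Set SMB = MC: 262.3 - q = 12.6 + 2.7q → q* = 67.4865.
Consumer price on the demand curve at q*: 252.1 − 2.6×67.4865 = 76.6351.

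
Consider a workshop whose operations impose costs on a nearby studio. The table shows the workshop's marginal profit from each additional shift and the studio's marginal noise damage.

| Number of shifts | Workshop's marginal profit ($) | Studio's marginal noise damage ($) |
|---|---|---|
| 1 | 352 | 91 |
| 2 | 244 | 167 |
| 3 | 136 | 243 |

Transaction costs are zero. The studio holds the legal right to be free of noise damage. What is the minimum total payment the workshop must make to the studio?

Efficient level: marginal profit ≥ marginal noise damage through level 2, so k* = 2.
With the studio holding the right, the workshop must at least compensate total damage at k*: 91 + 167 = 258.

$258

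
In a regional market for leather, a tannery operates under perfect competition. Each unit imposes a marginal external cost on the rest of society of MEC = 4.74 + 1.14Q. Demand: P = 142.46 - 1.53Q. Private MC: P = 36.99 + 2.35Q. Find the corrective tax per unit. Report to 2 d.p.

Social marginal cost = private MC + MEC = 41.73 + 3.49Q.
Set SMC = demand: 41.73 + 3.49Q = 142.46 - 1.53Q → Q* = 20.0657.
The Pigouvian tax equals MEC at Q*: 4.74 + 1.14×20.0657 = 27.6149.

tax = 27.61 per unit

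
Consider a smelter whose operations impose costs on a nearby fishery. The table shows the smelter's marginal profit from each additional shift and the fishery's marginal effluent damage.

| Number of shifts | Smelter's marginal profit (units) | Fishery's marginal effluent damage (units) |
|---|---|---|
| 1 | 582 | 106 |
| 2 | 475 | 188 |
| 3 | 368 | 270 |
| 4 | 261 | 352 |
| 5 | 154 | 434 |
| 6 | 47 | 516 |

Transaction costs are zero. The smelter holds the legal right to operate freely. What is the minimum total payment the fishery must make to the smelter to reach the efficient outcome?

Left alone the smelter would choose level 6 (marginal profit stays positive).
Efficient level: k* = 3 (marginal profit ≥ marginal effluent damage through 3).
The fishery must at least cover the smelter's forgone profit from cutting 6→3: 261 + 154 + 47 = 462.

462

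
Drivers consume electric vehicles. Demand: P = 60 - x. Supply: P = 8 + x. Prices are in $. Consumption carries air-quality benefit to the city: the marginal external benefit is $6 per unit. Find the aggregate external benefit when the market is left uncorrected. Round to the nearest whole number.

$156

Market equilibrium (private): 8 + x = 60 - x → x_m = 26.0000.
Total external benefit = MEB × x_m = 6 × 26.0000 = 156.0000.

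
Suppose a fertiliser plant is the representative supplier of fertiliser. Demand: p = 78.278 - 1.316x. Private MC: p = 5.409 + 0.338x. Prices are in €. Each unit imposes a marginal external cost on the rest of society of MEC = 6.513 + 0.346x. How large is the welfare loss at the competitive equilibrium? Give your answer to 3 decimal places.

DWL = €118.336

Market equilibrium (private): 5.409 + 0.338x = 78.278 - 1.316x → x_m = 44.0562.
Social marginal cost = private MC + MEC = 11.922 + 0.684x.
Set SMC = demand: 11.922 + 0.684x = 78.278 - 1.316x → x* = 33.1780.
The loss is the area between SMC and demand from x* to x_m; with linear curves that's a triangle of height MEC(x_m).
DWL = ½ × 10.8782 × 21.7565 = 118.3358.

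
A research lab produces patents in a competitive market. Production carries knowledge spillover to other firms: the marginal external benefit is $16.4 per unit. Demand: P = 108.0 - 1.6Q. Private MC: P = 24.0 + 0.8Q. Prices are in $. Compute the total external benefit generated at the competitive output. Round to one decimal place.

Market equilibrium (private): 24.0 + 0.8Q = 108.0 - 1.6Q → Q_m = 35.0000.
Total external benefit = MEB × Q_m = 16.4 × 35.0000 = 574.0000.

$574.0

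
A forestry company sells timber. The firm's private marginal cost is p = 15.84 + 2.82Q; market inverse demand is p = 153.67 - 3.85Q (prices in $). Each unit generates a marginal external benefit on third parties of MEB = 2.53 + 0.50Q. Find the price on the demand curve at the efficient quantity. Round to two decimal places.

P = $66.09

Social marginal cost = private MC − MEB = 13.31 + 2.32Q.
Set SMC = demand: 13.31 + 2.32Q = 153.67 - 3.85Q → Q* = 22.7488.
Consumer price on the demand curve at Q*: 153.67 − 3.85×22.7488 = 66.0871.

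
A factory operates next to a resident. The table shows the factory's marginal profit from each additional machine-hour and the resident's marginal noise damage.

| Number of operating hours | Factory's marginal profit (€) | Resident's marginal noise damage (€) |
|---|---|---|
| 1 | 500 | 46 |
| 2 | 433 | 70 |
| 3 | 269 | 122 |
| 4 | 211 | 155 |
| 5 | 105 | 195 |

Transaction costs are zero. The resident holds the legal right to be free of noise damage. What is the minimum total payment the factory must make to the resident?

€393

Efficient level: marginal profit ≥ marginal noise damage through level 4, so k* = 4.
With the resident holding the right, the factory must at least compensate total damage at k*: 46 + 70 + 122 + 155 = 393.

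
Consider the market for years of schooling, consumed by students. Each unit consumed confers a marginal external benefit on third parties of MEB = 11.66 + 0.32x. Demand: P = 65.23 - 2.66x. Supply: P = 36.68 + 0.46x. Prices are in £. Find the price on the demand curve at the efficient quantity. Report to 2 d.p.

P = £27.03

Social marginal benefit = demand + MEB = 76.89 - 2.34x.
Set SMB = MC: 76.89 - 2.34x = 36.68 + 0.46x → x* = 14.3607.
Consumer price on the demand curve at x*: 65.23 − 2.66×14.3607 = 27.0305.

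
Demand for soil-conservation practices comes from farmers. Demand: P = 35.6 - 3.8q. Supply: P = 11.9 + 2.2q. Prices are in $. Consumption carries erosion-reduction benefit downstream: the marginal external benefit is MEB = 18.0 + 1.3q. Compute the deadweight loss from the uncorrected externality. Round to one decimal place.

DWL = $56.9

Market equilibrium (private): 11.9 + 2.2q = 35.6 - 3.8q → q_m = 3.9500.
Social marginal benefit = demand + MEB = 53.6 - 2.5q.
Set SMB = MC: 53.6 - 2.5q = 11.9 + 2.2q → q* = 8.8723.
The welfare-loss triangle has base |q_m − q*| and height MEB(q_m) (the vertical gap between SMB and MC is zero at q* and MEB at q_m).
DWL = ½ × 4.9223 × 23.1350 = 56.9387.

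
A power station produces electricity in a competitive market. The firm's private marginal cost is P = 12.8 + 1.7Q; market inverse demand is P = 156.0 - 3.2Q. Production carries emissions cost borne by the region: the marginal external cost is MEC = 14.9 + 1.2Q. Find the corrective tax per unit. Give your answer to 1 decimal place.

tax = 40.1 per unit

Social marginal cost = private MC + MEC = 27.7 + 2.9Q.
Set SMC = demand: 27.7 + 2.9Q = 156.0 - 3.2Q → Q* = 21.0328.
The Pigouvian tax equals MEC at Q*: 14.9 + 1.2×21.0328 = 40.1394.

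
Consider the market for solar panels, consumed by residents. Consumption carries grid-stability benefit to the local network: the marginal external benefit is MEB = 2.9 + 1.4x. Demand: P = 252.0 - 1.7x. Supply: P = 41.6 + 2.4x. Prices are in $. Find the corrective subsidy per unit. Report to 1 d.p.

subsidy = $113.5 per unit

Social marginal benefit = demand + MEB = 254.9 - 0.3x.
Set SMB = MC: 254.9 - 0.3x = 41.6 + 2.4x → x* = 79.0000.
The Pigouvian subsidy equals MEB at x*: 2.9 + 1.4×79.0000 = 113.5000.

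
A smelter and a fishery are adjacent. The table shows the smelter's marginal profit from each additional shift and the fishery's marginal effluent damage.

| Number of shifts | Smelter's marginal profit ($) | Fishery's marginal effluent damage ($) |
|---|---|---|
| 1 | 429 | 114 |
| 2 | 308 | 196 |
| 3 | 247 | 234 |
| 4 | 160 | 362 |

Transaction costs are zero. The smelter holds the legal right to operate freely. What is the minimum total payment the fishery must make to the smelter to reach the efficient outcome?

Left alone the smelter would choose level 4 (marginal profit stays positive).
Efficient level: k* = 3 (marginal profit ≥ marginal effluent damage through 3).
The fishery must at least cover the smelter's forgone profit from cutting 4→3: 160 = 160.

$160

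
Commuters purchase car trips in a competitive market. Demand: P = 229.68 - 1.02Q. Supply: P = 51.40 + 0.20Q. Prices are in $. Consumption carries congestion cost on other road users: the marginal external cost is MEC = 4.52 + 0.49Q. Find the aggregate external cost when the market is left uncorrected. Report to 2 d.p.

Market equilibrium (private): 51.40 + 0.20Q = 229.68 - 1.02Q → Q_m = 146.1311.
Total external cost = ∫₀^{Q_m} (4.52 + 0.49Q) dQ = 4.52×146.1311 + ½×0.49×146.1311² = 5892.3157.

$5892.32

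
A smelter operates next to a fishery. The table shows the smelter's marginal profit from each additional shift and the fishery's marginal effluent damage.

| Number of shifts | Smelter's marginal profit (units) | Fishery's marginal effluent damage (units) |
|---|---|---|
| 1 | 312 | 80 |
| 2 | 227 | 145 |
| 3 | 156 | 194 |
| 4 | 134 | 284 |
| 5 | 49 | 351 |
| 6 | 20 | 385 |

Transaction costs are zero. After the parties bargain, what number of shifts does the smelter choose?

2

Bargaining reaches the level where marginal profit last exceeds marginal effluent damage.
That holds through level 2 (227 ≥ 145) but not at 3 (156 < 194).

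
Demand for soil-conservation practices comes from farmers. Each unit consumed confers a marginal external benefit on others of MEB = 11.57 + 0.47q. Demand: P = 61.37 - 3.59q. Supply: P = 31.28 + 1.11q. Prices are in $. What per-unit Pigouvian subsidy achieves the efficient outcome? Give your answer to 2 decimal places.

Social marginal benefit = demand + MEB = 72.94 - 3.12q.
Set SMB = MC: 72.94 - 3.12q = 31.28 + 1.11q → q* = 9.8487.
The Pigouvian subsidy equals MEB at q*: 11.57 + 0.47×9.8487 = 16.1989.

subsidy = $16.20 per unit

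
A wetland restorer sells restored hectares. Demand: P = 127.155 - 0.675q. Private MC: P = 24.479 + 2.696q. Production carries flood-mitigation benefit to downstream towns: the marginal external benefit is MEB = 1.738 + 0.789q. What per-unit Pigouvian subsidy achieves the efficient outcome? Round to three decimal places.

Social marginal cost = private MC − MEB = 22.741 + 1.907q.
Set SMC = demand: 22.741 + 1.907q = 127.155 - 0.675q → q* = 40.4392.
The Pigouvian subsidy equals MEB at q*: 1.738 + 0.789×40.4392 = 33.6445.

subsidy = 33.645 per unit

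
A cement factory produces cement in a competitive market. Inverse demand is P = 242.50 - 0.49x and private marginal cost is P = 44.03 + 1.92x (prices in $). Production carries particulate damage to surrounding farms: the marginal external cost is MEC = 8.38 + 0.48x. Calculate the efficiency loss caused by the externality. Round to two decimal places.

DWL = $397.11

Market equilibrium (private): 44.03 + 1.92x = 242.50 - 0.49x → x_m = 82.3527.
Social marginal cost = private MC + MEC = 52.41 + 2.40x.
Set SMC = demand: 52.41 + 2.40x = 242.50 - 0.49x → x* = 65.7751.
The welfare-loss triangle has base |x_m − x*| and height MEC(x_m) (the vertical gap between SMC and demand is zero at x* and MEC at x_m).
DWL = ½ × 16.5776 × 47.9093 = 397.1106.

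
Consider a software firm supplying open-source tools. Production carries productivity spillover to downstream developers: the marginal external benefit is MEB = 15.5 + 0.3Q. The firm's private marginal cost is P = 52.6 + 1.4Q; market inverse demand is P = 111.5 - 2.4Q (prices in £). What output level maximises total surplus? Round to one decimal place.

Social marginal cost = private MC − MEB = 37.1 + 1.1Q.
Set SMC = demand: 37.1 + 1.1Q = 111.5 - 2.4Q → Q* = 21.2571.

Q* = 21.3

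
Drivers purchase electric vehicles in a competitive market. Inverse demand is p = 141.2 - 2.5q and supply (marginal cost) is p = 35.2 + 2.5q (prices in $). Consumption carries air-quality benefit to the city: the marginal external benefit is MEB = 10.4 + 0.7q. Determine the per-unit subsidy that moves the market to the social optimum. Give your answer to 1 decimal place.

subsidy = $29.3 per unit

Social marginal benefit = demand + MEB = 151.6 - 1.8q.
Set SMB = MC: 151.6 - 1.8q = 35.2 + 2.5q → q* = 27.0698.
The Pigouvian subsidy equals MEB at q*: 10.4 + 0.7×27.0698 = 29.3489.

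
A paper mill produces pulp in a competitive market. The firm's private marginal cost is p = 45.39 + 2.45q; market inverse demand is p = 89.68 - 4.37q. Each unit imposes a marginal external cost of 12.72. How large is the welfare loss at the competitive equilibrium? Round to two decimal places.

Market equilibrium (private): 45.39 + 2.45q = 89.68 - 4.37q → q_m = 6.4941.
Social marginal cost = private MC + MEC = 58.11 + 2.45q.
Set SMC = demand: 58.11 + 2.45q = 89.68 - 4.37q → q* = 4.6290.
The welfare-loss triangle has base |q_m − q*| and height MEC(q_m) (the vertical gap between SMC and demand is zero at q* and MEC at q_m).
DWL = ½ × 1.8651 × 12.7200 = 11.8620.

DWL = 11.86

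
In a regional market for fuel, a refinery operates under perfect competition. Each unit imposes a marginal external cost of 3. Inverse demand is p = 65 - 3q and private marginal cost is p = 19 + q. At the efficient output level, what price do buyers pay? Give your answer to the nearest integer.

Social marginal cost = private MC + MEC = 22 + q.
Set SMC = demand: 22 + q = 65 - 3q → q* = 10.7500.
Consumer price on the demand curve at q*: 65 − 3×10.7500 = 32.7500.

P = 33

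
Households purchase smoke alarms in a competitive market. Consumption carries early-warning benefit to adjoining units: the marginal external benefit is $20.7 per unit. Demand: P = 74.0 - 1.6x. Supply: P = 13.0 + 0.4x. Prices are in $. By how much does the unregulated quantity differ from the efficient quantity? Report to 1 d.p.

10.4 units

Market equilibrium (private): 13.0 + 0.4x = 74.0 - 1.6x → x_m = 30.5000.
Social marginal benefit = demand + MEB = 94.7 - 1.6x.
Set SMB = MC: 94.7 - 1.6x = 13.0 + 0.4x → x* = 40.8500.
Gap = |30.5000 − 40.8500| = 10.3500.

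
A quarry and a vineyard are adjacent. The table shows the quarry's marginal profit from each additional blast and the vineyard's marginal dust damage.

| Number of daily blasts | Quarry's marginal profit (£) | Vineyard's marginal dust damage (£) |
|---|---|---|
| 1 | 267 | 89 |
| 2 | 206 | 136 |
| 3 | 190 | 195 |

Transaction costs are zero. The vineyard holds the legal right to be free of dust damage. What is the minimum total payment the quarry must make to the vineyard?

£225

Efficient level: marginal profit ≥ marginal dust damage through level 2, so k* = 2.
With the vineyard holding the right, the quarry must at least compensate total damage at k*: 89 + 136 = 225.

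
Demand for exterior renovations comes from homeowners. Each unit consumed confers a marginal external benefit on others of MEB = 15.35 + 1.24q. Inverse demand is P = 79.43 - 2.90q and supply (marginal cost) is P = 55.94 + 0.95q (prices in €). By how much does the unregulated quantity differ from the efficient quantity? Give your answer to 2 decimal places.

8.78 units

Market equilibrium (private): 55.94 + 0.95q = 79.43 - 2.90q → q_m = 6.1013.
Social marginal benefit = demand + MEB = 94.78 - 1.66q.
Set SMB = MC: 94.78 - 1.66q = 55.94 + 0.95q → q* = 14.8812.
Gap = |6.1013 − 14.8812| = 8.7799.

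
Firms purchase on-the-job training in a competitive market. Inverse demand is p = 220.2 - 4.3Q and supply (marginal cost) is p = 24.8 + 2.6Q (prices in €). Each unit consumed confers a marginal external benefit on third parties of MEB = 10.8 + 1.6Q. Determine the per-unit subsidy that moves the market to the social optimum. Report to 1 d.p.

subsidy = €73.0 per unit

Social marginal benefit = demand + MEB = 231.0 - 2.7Q.
Set SMB = MC: 231.0 - 2.7Q = 24.8 + 2.6Q → Q* = 38.9057.
The Pigouvian subsidy equals MEB at Q*: 10.8 + 1.6×38.9057 = 73.0491.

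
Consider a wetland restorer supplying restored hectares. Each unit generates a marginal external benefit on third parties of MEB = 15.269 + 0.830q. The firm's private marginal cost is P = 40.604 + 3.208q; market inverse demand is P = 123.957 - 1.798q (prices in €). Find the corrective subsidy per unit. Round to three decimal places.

Social marginal cost = private MC − MEB = 25.335 + 2.378q.
Set SMC = demand: 25.335 + 2.378q = 123.957 - 1.798q → q* = 23.6164.
The Pigouvian subsidy equals MEB at q*: 15.269 + 0.830×23.6164 = 34.8706.

subsidy = €34.871 per unit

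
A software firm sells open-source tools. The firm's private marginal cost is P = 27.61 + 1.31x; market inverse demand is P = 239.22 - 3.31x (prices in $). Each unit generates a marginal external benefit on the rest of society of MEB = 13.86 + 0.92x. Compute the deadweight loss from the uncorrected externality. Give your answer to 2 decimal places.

DWL = $423.77

Market equilibrium (private): 27.61 + 1.31x = 239.22 - 3.31x → x_m = 45.8030.
Social marginal cost = private MC − MEB = 13.75 + 0.39x.
Set SMC = demand: 13.75 + 0.39x = 239.22 - 3.31x → x* = 60.9378.
The welfare-loss triangle has base |x_m − x*| and height MEB(x_m) (the vertical gap between SMC and demand is zero at x* and MEB at x_m).
DWL = ½ × 15.1348 × 55.9988 = 423.7653.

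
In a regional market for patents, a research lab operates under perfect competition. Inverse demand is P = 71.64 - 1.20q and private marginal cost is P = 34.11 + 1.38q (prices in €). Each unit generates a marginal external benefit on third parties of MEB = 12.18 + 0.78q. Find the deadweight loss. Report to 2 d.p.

DWL = €153.75

Market equilibrium (private): 34.11 + 1.38q = 71.64 - 1.20q → q_m = 14.5465.
Social marginal cost = private MC − MEB = 21.93 + 0.60q.
Set SMC = demand: 21.93 + 0.60q = 71.64 - 1.20q → q* = 27.6167.
The loss is the area between SMC and demand from q* to q_m; with linear curves that's a triangle of height MEB(q_m).
DWL = ½ × 13.0702 × 23.5263 = 153.7467.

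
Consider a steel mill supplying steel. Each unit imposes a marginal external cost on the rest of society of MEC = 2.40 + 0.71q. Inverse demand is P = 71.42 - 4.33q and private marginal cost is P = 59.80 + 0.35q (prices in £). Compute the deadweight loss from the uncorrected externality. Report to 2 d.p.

Market equilibrium (private): 59.80 + 0.35q = 71.42 - 4.33q → q_m = 2.4829.
Social marginal cost = private MC + MEC = 62.20 + 1.06q.
Set SMC = demand: 62.20 + 1.06q = 71.42 - 4.33q → q* = 1.7106.
The loss is the area between SMC and demand from q* to q_m; with linear curves that's a triangle of height MEC(q_m).
DWL = ½ × 0.7723 × 4.1629 = 1.6075.

DWL = £1.61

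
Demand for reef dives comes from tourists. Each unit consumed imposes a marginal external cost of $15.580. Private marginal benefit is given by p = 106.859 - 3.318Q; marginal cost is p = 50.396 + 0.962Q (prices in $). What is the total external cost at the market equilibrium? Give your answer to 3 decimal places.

$205.536

Market equilibrium (private): 50.396 + 0.962Q = 106.859 - 3.318Q → Q_m = 13.1923.
Total external cost = MEC × Q_m = 15.580 × 13.1923 = 205.5360.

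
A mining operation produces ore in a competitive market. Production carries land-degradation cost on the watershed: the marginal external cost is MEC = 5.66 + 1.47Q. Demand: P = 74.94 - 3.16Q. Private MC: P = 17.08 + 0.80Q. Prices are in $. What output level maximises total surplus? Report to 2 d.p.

Q* = 9.61

Social marginal cost = private MC + MEC = 22.74 + 2.27Q.
Set SMC = demand: 22.74 + 2.27Q = 74.94 - 3.16Q → Q* = 9.6133.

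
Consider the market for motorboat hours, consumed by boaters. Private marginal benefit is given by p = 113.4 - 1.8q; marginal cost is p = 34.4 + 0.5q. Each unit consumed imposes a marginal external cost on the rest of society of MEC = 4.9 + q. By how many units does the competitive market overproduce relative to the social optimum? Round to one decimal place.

11.9 units

Market equilibrium (private): 34.4 + 0.5q = 113.4 - 1.8q → q_m = 34.3478.
Social marginal benefit = demand − MEC = 108.5 - 2.8q.
Set SMB = MC: 108.5 - 2.8q = 34.4 + 0.5q → q* = 22.4545.
Gap = |34.3478 − 22.4545| = 11.8933.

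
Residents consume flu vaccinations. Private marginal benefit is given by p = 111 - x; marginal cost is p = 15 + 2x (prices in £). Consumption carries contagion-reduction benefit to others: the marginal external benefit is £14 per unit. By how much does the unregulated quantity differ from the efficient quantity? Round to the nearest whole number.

Market equilibrium (private): 15 + 2x = 111 - x → x_m = 32.0000.
Social marginal benefit = demand + MEB = 125 - x.
Set SMB = MC: 125 - x = 15 + 2x → x* = 36.6667.
Gap = |32.0000 − 36.6667| = 4.6667.

5 units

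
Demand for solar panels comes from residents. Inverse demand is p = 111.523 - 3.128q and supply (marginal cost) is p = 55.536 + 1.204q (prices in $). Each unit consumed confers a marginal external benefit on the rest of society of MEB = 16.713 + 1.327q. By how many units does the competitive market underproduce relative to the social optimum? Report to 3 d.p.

11.269 units

Market equilibrium (private): 55.536 + 1.204q = 111.523 - 3.128q → q_m = 12.9241.
Social marginal benefit = demand + MEB = 128.236 - 1.801q.
Set SMB = MC: 128.236 - 1.801q = 55.536 + 1.204q → q* = 24.1930.
Gap = |12.9241 − 24.1930| = 11.2689.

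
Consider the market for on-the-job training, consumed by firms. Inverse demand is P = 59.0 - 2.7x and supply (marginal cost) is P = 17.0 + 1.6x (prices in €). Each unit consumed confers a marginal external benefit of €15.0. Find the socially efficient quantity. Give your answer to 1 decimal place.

x* = 13.3

Social marginal benefit = demand + MEB = 74.0 - 2.7x.
Set SMB = MC: 74.0 - 2.7x = 17.0 + 1.6x → x* = 13.2558.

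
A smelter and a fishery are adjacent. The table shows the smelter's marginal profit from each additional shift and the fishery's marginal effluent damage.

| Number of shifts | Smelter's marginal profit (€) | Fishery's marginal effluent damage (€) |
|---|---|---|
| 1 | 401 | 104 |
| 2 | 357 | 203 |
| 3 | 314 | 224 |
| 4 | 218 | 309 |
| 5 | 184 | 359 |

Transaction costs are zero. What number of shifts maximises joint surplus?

Bargaining reaches the level where marginal profit last exceeds marginal effluent damage.
That holds through level 3 (314 ≥ 224) but not at 4 (218 < 309).

3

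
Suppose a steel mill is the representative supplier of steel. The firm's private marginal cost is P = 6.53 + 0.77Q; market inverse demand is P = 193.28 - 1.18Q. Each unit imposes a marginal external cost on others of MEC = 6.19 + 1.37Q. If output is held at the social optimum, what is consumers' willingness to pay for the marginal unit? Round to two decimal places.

Social marginal cost = private MC + MEC = 12.72 + 2.14Q.
Set SMC = demand: 12.72 + 2.14Q = 193.28 - 1.18Q → Q* = 54.3855.
Consumer price on the demand curve at Q*: 193.28 − 1.18×54.3855 = 129.1051.

P = 129.11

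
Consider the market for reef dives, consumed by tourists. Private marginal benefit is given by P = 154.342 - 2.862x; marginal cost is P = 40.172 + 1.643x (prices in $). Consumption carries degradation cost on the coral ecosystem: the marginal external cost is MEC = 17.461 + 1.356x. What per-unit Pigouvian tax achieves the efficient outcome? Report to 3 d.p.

Social marginal benefit = demand − MEC = 136.881 - 4.218x.
Set SMB = MC: 136.881 - 4.218x = 40.172 + 1.643x → x* = 16.5004.
The Pigouvian tax equals MEC at x*: 17.461 + 1.356×16.5004 = 39.8355.

tax = $39.836 per unit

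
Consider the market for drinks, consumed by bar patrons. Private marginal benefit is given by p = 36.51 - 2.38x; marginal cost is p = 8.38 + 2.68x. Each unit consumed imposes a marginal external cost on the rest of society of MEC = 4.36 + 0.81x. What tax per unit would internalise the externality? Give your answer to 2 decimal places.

Social marginal benefit = demand − MEC = 32.15 - 3.19x.
Set SMB = MC: 32.15 - 3.19x = 8.38 + 2.68x → x* = 4.0494.
The Pigouvian tax equals MEC at x*: 4.36 + 0.81×4.0494 = 7.6400.

tax = 7.64 per unit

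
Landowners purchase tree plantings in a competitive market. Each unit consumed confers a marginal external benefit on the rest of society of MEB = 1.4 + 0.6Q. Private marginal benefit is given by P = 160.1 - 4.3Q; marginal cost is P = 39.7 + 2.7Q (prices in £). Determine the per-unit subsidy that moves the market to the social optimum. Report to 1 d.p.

Social marginal benefit = demand + MEB = 161.5 - 3.7Q.
Set SMB = MC: 161.5 - 3.7Q = 39.7 + 2.7Q → Q* = 19.0313.
The Pigouvian subsidy equals MEB at Q*: 1.4 + 0.6×19.0313 = 12.8188.

subsidy = £12.8 per unit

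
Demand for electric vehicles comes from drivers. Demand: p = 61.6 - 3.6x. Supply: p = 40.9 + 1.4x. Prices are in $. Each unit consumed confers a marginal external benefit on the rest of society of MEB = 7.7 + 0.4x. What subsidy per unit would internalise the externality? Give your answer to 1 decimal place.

Social marginal benefit = demand + MEB = 69.3 - 3.2x.
Set SMB = MC: 69.3 - 3.2x = 40.9 + 1.4x → x* = 6.1739.
The Pigouvian subsidy equals MEB at x*: 7.7 + 0.4×6.1739 = 10.1696.

subsidy = $10.2 per unit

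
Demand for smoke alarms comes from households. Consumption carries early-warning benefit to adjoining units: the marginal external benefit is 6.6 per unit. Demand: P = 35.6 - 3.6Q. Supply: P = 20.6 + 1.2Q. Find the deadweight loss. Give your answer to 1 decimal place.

Market equilibrium (private): 20.6 + 1.2Q = 35.6 - 3.6Q → Q_m = 3.1250.
Social marginal benefit = demand + MEB = 42.2 - 3.6Q.
Set SMB = MC: 42.2 - 3.6Q = 20.6 + 1.2Q → Q* = 4.5000.
Between Q* and Q_m the wedge SMB − MC runs linearly from 0 to MEB(Q_m), so the loss is a triangle.
DWL = ½ × 1.3750 × 6.6000 = 4.5375.

DWL = 4.5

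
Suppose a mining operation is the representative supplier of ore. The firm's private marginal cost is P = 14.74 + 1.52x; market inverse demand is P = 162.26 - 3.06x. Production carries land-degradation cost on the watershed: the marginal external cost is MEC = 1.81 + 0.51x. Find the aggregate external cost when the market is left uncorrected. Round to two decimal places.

322.85

Market equilibrium (private): 14.74 + 1.52x = 162.26 - 3.06x → x_m = 32.2096.
Total external cost = ∫₀^{x_m} (1.81 + 0.51x) dx = 1.81×32.2096 + ½×0.51×32.2096² = 322.8513.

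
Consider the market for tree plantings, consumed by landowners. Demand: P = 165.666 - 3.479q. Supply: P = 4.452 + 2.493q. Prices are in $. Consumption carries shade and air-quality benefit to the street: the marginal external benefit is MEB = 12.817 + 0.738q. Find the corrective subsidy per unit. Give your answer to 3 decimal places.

subsidy = $37.356 per unit

Social marginal benefit = demand + MEB = 178.483 - 2.741q.
Set SMB = MC: 178.483 - 2.741q = 4.452 + 2.493q → q* = 33.2501.
The Pigouvian subsidy equals MEB at q*: 12.817 + 0.738×33.2501 = 37.3556.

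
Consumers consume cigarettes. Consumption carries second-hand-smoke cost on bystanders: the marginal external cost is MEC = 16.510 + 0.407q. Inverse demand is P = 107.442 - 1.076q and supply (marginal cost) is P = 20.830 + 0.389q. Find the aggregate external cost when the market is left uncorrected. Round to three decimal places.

Market equilibrium (private): 20.830 + 0.389q = 107.442 - 1.076q → q_m = 59.1208.
Total external cost = ∫₀^{q_m} (16.510 + 0.407q) dq = 16.510×59.1208 + ½×0.407×59.1208² = 1687.3716.

1687.372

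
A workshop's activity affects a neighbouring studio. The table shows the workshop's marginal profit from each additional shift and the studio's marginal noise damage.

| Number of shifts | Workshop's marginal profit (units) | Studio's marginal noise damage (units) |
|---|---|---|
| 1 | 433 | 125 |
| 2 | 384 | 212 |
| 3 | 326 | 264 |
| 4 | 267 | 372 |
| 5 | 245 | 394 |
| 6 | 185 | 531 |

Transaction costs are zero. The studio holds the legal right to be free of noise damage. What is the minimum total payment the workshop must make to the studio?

601

Efficient level: marginal profit ≥ marginal noise damage through level 3, so k* = 3.
With the studio holding the right, the workshop must at least compensate total damage at k*: 125 + 212 + 264 = 601.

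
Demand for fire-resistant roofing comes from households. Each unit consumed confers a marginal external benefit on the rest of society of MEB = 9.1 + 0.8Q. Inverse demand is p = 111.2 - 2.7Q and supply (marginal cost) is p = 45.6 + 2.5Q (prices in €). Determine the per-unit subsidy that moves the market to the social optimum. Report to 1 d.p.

Social marginal benefit = demand + MEB = 120.3 - 1.9Q.
Set SMB = MC: 120.3 - 1.9Q = 45.6 + 2.5Q → Q* = 16.9773.
The Pigouvian subsidy equals MEB at Q*: 9.1 + 0.8×16.9773 = 22.6818.

subsidy = €22.7 per unit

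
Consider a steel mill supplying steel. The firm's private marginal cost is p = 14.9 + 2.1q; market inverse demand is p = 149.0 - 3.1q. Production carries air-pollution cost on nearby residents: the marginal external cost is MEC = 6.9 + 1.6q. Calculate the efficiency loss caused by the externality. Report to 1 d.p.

Market equilibrium (private): 14.9 + 2.1q = 149.0 - 3.1q → q_m = 25.7885.
Social marginal cost = private MC + MEC = 21.8 + 3.7q.
Set SMC = demand: 21.8 + 3.7q = 149.0 - 3.1q → q* = 18.7059.
The loss is the area between SMC and demand from q* to q_m; with linear curves that's a triangle of height MEC(q_m).
DWL = ½ × 7.0826 × 48.1615 = 170.5543.

DWL = 170.6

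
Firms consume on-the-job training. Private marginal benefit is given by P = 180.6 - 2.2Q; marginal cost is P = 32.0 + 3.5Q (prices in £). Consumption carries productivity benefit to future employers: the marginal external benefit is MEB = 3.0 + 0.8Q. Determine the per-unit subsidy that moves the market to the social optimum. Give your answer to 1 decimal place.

subsidy = £27.8 per unit

Social marginal benefit = demand + MEB = 183.6 - 1.4Q.
Set SMB = MC: 183.6 - 1.4Q = 32.0 + 3.5Q → Q* = 30.9388.
The Pigouvian subsidy equals MEB at Q*: 3.0 + 0.8×30.9388 = 27.7510.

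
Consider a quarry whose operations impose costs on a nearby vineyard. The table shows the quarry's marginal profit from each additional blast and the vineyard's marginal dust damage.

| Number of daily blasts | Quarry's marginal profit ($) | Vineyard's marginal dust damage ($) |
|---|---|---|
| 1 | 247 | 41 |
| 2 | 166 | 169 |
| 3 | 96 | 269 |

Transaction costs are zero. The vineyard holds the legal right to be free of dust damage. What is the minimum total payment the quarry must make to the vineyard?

Efficient level: marginal profit ≥ marginal dust damage through level 1, so k* = 1.
With the vineyard holding the right, the quarry must at least compensate total damage at k*: 41 = 41.

$41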